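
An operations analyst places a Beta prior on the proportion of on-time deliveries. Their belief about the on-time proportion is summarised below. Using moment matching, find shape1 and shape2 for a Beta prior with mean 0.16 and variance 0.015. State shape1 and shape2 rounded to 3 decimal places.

Let s = shape1+shape2. The Beta variance is μ(1−μ)/(s+1).
So s+1 = μ(1−μ)/σ² = (0.16×0.84)/0.015 = 0.1344/0.015 = 8.9600, giving s = 7.9600.
Then shape1 = μs = 0.16×7.9600 = 1.274 and shape2 = (1−μ)s = 0.84×7.9600 = 6.686.

shape1 = 1.274, shape2 = 6.686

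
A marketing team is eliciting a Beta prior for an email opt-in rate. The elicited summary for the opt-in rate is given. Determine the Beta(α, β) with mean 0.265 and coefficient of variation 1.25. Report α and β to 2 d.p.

α = 0.21, β = 0.57

σ = CV·μ = 1.25×0.265 = 0.33125, so σ² = 0.109727.
s+1 = μ(1−μ)/σ² = 0.194775/0.109727 = 1.7751, so s = α+β = 0.7751.
α = μs = 0.21, β = (1−μ)s = 0.57.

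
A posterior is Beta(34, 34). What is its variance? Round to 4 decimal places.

0.0036

μ = 34/68 = 0.500000; Var = μ(1−μ)/(α+β+1) = 0.2500000/69 = 0.0036.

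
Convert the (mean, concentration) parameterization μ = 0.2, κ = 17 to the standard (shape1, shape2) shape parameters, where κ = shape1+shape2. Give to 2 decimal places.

shape1 = 3.40, shape2 = 13.60

Split κ in proportion μ : (1−μ): shape1 = 0.2·17 = 3.40, shape2 = 17 − 3.40 = 13.60.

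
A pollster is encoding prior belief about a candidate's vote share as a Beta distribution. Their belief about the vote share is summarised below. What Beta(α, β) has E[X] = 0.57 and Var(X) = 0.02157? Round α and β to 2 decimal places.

α = 5.91, β = 4.46

By moment matching, α+β = μ(1−μ)/σ² − 1 = (0.57·0.43)/0.02157 − 1 = 11.3630 − 1 = 10.3630.
Since α/(α+β) = μ, α = 0.57·10.3630 = 5.91 and β = 0.43·10.3630 = 4.46.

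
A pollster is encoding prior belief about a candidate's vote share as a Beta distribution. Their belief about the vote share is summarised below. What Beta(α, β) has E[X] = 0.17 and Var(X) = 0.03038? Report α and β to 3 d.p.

Write ν = α+β; then α = μν and Var = μ(1−μ)/(ν+1).
ν = μ(1−μ)/Var − 1 = 0.1411/0.03038 − 1 = 3.6445.
α = 0.17·3.6445 = 0.620, β = 0.83·3.6445 = 3.025.

α = 0.620, β = 3.025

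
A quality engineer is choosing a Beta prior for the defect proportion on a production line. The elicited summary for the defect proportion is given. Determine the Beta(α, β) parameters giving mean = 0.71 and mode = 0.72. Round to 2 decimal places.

α = 31.24, β = 12.76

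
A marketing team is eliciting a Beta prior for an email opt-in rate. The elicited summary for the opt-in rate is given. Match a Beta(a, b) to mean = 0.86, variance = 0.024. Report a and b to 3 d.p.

a = 3.454, b = 0.562

By moment matching, a+b = μ(1−μ)/σ² − 1 = (0.86·0.14)/0.024 − 1 = 5.0167 − 1 = 4.0167.
Since a/(a+b) = μ, a = 0.86·4.0167 = 3.454 and b = 0.14·4.0167 = 0.562.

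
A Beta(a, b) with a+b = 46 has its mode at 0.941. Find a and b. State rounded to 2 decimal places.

a = 42.40, b = 3.60

Mode = (a−1)/(κ−2) with κ = a+b, so a−1 = 0.941·44 = 41.40.
a = 42.40; b = κ − a = 3.60.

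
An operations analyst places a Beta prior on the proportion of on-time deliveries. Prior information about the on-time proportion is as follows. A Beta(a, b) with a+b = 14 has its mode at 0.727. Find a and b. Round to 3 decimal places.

For a,b>1 the mode is (a−1)/(a+b−2), so a = mode·(κ−2)+1 = 0.727×12+1 = 9.724.
And b = (1−mode)·(κ−2)+1 = 0.273×12+1 = 4.276.

a = 9.724, b = 4.276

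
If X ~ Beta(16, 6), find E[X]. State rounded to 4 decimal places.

E[X] = α/(α+β) = 16/22 = 0.7273.

0.7273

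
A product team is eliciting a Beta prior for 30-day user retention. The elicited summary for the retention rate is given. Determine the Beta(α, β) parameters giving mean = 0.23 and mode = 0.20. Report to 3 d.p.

Let s = α+β. Mean gives α = μs = 0.23s; mode gives (α−1)/(s−2) = 0.20.
Substituting: 0.23s − 1 = 0.20(s−2) = 0.20s − 0.40, so 0.03s = 0.60 and s = 20.0000.
Then α = 0.23×20.0000 = 4.600 and β = s−α = 15.400.

α = 4.600, β = 15.400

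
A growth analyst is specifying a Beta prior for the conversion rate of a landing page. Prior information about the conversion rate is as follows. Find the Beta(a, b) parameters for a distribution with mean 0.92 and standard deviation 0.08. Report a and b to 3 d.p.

σ² = 0.08² = 0.0064.
With s = a+b, Var = μ(1−μ)/(s+1), so s+1 = (0.92×0.08)/0.0064 = 11.5000 and s = 10.5000.
a = μs = 9.660, b = (1−μ)s = 0.840.

a = 9.660, b = 0.840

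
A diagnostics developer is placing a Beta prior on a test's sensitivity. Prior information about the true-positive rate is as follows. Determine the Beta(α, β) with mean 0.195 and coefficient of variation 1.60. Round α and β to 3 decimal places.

Var = (CV·μ)² = (1.60×0.195)² = 0.097344.
α+β = μ(1−μ)/Var − 1 = 0.156975/0.097344 − 1 = 0.6126.
Thus α = 0.195·0.6126 = 0.119 and β = 0.805·0.6126 = 0.493.

α = 0.119, β = 0.493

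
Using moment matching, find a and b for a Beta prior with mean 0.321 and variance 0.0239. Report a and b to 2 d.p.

a = 2.61, b = 5.51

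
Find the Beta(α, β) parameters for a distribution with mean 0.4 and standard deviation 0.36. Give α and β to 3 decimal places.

First σ² = 0.1296. Setting α = μn, β = (1−μ)n with n = α+β,
μ(1−μ)/(n+1) = 0.1296 ⇒ n+1 = 0.24/0.1296 = 1.8519 ⇒ n = 0.8519.
Hence α = 0.4×0.8519 = 0.341, β = 0.6×0.8519 = 0.511.

α = 0.341, β = 0.511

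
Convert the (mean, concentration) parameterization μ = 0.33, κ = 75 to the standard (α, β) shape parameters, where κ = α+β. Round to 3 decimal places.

α = 24.750, β = 50.250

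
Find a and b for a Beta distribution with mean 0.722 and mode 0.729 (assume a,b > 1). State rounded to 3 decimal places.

Let s = a+b. Mean gives a = μs = 0.722s; mode gives (a−1)/(s−2) = 0.729.
Substituting: 0.722s − 1 = 0.729(s−2) = 0.729s − 1.458, so -0.007s = -0.458 and s = 65.4286.
Then a = 0.722×65.4286 = 47.239 and b = s−a = 18.189.

a = 47.239, b = 18.189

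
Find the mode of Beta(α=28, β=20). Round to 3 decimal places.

0.587

The density x^(α−1)(1−x)^(β−1) is maximised at (α−1)/(α+β−2) = 27/46 = 0.587.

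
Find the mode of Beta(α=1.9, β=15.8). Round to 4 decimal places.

0.0573

With α,β > 1, mode = (α−1)/(α+β−2) = 0.9/15.7 = 0.0573.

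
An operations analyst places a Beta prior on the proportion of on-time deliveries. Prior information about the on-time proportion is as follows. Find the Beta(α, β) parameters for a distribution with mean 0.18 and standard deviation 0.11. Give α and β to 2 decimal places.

Variance = 0.11² = 0.0121. The moment-matching identity α+β = μ(1−μ)/Var − 1 gives
α+β = 0.1476/0.0121 − 1 = 11.1983, so α = μ·11.1983 = 2.02 and β = (1−μ)·11.1983 = 9.18.

α = 2.02, β = 9.18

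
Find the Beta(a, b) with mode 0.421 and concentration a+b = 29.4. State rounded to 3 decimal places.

For a,b>1 the mode is (a−1)/(a+b−2), so a = mode·(κ−2)+1 = 0.421×27.4+1 = 12.535.
And b = (1−mode)·(κ−2)+1 = 0.579×27.4+1 = 16.865.

a = 12.535, b = 16.865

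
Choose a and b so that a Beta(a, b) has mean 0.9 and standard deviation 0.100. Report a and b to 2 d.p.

a = 7.20, b = 0.80

σ² = 0.100² = 0.010000.
With s = a+b, Var = μ(1−μ)/(s+1), so s+1 = (0.9×0.1)/0.010000 = 9.0000 and s = 8.0000.
a = μs = 7.20, b = (1−μ)s = 0.80.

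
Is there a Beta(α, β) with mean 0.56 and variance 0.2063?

Yes

A Beta with mean μ has variance μ(1−μ)/(α+β+1) < μ(1−μ).
Here μ(1−μ) = 0.56×0.44 = 0.2464, and 0.2063 < 0.2464.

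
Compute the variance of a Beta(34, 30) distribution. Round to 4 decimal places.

Var = αβ/[(α+β)²(α+β+1)] = (34×30)/(64²×65) = 1020/266240 = 0.0038.

0.0038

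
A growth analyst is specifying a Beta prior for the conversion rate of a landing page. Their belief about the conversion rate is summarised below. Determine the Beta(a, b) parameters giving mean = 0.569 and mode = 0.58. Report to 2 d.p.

a = 8.28, b = 6.27

With s = a+b: μ = a/s and mode = (a−1)/(s−2). Eliminating a = μs,
μs − 1 = m(s−2) ⇒ s(μ−m) = 1−2m ⇒ s = -0.16/-0.011 = 14.5455.
So a = μs = 8.28, b = (1−μ)s = 6.27.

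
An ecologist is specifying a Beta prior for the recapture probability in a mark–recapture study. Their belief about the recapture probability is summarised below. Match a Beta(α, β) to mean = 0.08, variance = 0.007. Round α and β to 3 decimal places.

Let s = α+β. The Beta variance is μ(1−μ)/(s+1).
So s+1 = μ(1−μ)/σ² = (0.08×0.92)/0.007 = 0.0736/0.007 = 10.5143, giving s = 9.5143.
Then α = μs = 0.08×9.5143 = 0.761 and β = (1−μ)s = 0.92×9.5143 = 8.753.

α = 0.761, β = 8.753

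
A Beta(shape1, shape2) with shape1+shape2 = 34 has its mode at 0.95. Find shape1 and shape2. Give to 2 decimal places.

Since the density peak of Beta(shape1,shape2) is at (shape1−1)/(shape1+shape2−2),
shape1 = 1 + 0.95(34−2) = 31.40 and shape2 = 34 − 31.40 = 2.60.

shape1 = 31.40, shape2 = 2.60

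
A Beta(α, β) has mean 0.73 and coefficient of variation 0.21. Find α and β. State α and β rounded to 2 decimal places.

α = 5.39, β = 1.99

σ = CV·μ = 0.21×0.73 = 0.15330, so σ² = 0.023501.
s+1 = μ(1−μ)/σ² = 0.1971/0.023501 = 8.3869, so s = α+β = 7.3869.
α = μs = 5.39, β = (1−μ)s = 1.99.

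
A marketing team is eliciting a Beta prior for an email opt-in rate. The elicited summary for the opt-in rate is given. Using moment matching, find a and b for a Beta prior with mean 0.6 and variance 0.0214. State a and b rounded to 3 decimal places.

By moment matching, a+b = μ(1−μ)/σ² − 1 = (0.6·0.4)/0.0214 − 1 = 11.2150 − 1 = 10.2150.
Since a/(a+b) = μ, a = 0.6·10.2150 = 6.129 and b = 0.4·10.2150 = 4.086.

a = 6.129, b = 4.086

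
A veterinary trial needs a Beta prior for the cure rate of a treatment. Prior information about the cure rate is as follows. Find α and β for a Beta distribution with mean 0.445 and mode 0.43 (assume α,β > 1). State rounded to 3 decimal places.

α = 4.153, β = 5.180

With s = α+β: μ = α/s and mode = (α−1)/(s−2). Eliminating α = μs,
μs − 1 = m(s−2) ⇒ s(μ−m) = 1−2m ⇒ s = 0.14/0.015 = 9.3333.
So α = μs = 4.153, β = (1−μ)s = 5.180.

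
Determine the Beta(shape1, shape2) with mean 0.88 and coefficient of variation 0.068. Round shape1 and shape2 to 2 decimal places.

shape1 = 25.07, shape2 = 3.42

σ = CV·μ = 0.068×0.88 = 0.05984, so σ² = 0.003581.
s+1 = μ(1−μ)/σ² = 0.1056/0.003581 = 29.4904, so s = shape1+shape2 = 28.4904.
shape1 = μs = 25.07, shape2 = (1−μ)s = 3.42.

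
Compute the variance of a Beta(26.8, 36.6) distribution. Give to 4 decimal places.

0.0038

Var = αβ/[(α+β)²(α+β+1)] = (26.8×36.6)/(63.4²×64.4) = 980.88/258859.664 = 0.0038.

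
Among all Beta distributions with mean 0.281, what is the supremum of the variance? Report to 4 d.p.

0.2020

For fixed mean μ the Beta variance is μ(1−μ)/(α+β+1), increasing as α+β decreases.
Its least upper bound (not attained) is μ(1−μ) = 0.281·0.719 = 0.2020.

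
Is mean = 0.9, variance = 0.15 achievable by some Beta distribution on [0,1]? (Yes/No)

No

The Beta variance bound is σ² < μ(1−μ).
Here μ(1−μ) = 0.9×0.1 = 0.09, and 0.15 ≥ 0.09.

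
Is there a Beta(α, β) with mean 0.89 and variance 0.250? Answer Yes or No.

No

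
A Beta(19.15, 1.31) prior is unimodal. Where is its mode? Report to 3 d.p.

The density x^(α−1)(1−x)^(β−1) is maximised at (α−1)/(α+β−2) = 18.15/18.46 = 0.983.

0.983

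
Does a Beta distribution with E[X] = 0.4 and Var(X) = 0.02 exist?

Yes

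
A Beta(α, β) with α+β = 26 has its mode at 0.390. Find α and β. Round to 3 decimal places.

For α,β>1 the mode is (α−1)/(α+β−2), so α = mode·(κ−2)+1 = 0.390×24+1 = 10.360.
And β = (1−mode)·(κ−2)+1 = 0.610×24+1 = 15.640.

α = 10.360, β = 15.640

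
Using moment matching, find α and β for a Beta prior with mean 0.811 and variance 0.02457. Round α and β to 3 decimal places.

α = 4.248, β = 0.990

By moment matching, α+β = μ(1−μ)/σ² − 1 = (0.811·0.189)/0.02457 − 1 = 6.2385 − 1 = 5.2385.
Since α/(α+β) = μ, α = 0.811·5.2385 = 4.248 and β = 0.189·5.2385 = 0.990.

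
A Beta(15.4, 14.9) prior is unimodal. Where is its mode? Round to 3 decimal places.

0.509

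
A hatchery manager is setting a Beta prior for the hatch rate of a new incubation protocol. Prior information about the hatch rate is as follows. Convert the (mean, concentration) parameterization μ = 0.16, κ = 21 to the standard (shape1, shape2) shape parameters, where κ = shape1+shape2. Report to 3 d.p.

shape1 = 3.360, shape2 = 17.640

Split κ in proportion μ : (1−μ): shape1 = 0.16·21 = 3.360, shape2 = 21 − 3.360 = 17.640.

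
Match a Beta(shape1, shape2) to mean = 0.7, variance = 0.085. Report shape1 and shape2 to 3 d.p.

By moment matching, shape1+shape2 = μ(1−μ)/σ² − 1 = (0.7·0.3)/0.085 − 1 = 2.4706 − 1 = 1.4706.
Since shape1/(shape1+shape2) = μ, shape1 = 0.7·1.4706 = 1.029 and shape2 = 0.3·1.4706 = 0.441.

shape1 = 1.029, shape2 = 0.441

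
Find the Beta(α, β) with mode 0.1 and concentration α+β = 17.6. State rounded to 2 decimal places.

α = 2.56, β = 15.04

For α,β>1 the mode is (α−1)/(α+β−2), so α = mode·(κ−2)+1 = 0.1×15.6+1 = 2.56.
And β = (1−mode)·(κ−2)+1 = 0.9×15.6+1 = 15.04.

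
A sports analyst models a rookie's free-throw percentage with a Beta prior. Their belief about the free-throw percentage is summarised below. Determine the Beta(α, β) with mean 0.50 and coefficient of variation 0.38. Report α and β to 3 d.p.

α = 2.963, β = 2.963

σ = CV·μ = 0.38×0.50 = 0.19000, so σ² = 0.036100.
s+1 = μ(1−μ)/σ² = 0.2500/0.036100 = 6.9252, so s = α+β = 5.9252.
α = μs = 2.963, β = (1−μ)s = 2.963.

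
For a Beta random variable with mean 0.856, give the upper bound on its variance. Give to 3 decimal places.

0.123

Var = μ(1−μ)/(α+β+1), which approaches μ(1−μ) as α+β → 0.
So the supremum is μ(1−μ) = 0.856×0.144 = 0.123.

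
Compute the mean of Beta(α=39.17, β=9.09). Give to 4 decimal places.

0.8116

The Beta mean is α/(α+β) = 39.17/(39.17+9.09) = 0.8116.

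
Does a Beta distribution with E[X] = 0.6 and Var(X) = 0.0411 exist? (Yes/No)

For any Beta, Var(X) < E[X]·(1−E[X]).
Here μ(1−μ) = 0.6×0.4 = 0.24, and 0.0411 < 0.24.

Yes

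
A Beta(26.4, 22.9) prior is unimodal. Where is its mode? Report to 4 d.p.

0.5370

With α,β > 1, mode = (α−1)/(α+β−2) = 25.4/47.3 = 0.5370.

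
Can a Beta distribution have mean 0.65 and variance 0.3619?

For any Beta, Var(X) < E[X]·(1−E[X]).
Here μ(1−μ) = 0.65×0.35 = 0.2275, and 0.3619 ≥ 0.2275.

No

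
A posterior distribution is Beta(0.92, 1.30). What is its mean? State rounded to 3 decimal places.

0.414

E[X] = α/(α+β) = 0.92/2.22 = 0.414.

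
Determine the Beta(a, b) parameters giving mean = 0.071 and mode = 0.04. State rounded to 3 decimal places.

With s = a+b: μ = a/s and mode = (a−1)/(s−2). Eliminating a = μs,
μs − 1 = m(s−2) ⇒ s(μ−m) = 1−2m ⇒ s = 0.92/0.031 = 29.6774.
So a = μs = 2.107, b = (1−μ)s = 27.570.

a = 2.107, b = 27.570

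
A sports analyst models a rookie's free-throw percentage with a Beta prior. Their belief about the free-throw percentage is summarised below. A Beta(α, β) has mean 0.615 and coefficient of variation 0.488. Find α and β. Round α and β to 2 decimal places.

α = 1.00, β = 0.63

σ = CV·μ = 0.488×0.615 = 0.30012, so σ² = 0.090072.
s+1 = μ(1−μ)/σ² = 0.236775/0.090072 = 2.6287, so s = α+β = 1.6287.
α = μs = 1.00, β = (1−μ)s = 0.63.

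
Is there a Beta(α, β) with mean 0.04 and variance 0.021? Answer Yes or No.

Yes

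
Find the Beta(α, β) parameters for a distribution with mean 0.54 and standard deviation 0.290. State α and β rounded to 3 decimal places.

Variance = 0.290² = 0.084100. The moment-matching identity α+β = μ(1−μ)/Var − 1 gives
α+β = 0.2484/0.084100 − 1 = 1.9536, so α = μ·1.9536 = 1.055 and β = (1−μ)·1.9536 = 0.899.

α = 1.055, β = 0.899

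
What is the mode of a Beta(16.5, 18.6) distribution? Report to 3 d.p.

0.468

With α,β > 1, mode = (α−1)/(α+β−2) = 15.5/33.1 = 0.468.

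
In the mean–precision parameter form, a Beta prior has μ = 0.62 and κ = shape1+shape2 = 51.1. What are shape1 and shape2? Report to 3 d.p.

Split κ in proportion μ : (1−μ): shape1 = 0.62·51.1 = 31.682, shape2 = 51.1 − 31.682 = 19.418.

shape1 = 31.682, shape2 = 19.418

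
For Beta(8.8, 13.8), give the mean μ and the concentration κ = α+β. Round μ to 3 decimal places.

κ = α+β = 8.8+13.8 = 22.6; μ = α/κ = 8.8/22.6 = 0.389.

μ = 0.389, κ = 22.6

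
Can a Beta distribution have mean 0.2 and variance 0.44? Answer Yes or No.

A Beta with mean μ has variance μ(1−μ)/(α+β+1) < μ(1−μ).
Here μ(1−μ) = 0.2×0.8 = 0.16, and 0.44 ≥ 0.16.

No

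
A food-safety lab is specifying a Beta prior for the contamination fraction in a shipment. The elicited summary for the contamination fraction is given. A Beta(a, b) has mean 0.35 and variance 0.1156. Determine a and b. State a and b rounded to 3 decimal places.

a = 0.339, b = 0.629

Write ν = a+b; then a = μν and Var = μ(1−μ)/(ν+1).
ν = μ(1−μ)/Var − 1 = 0.2275/0.1156 − 1 = 0.9680.
a = 0.35·0.9680 = 0.339, b = 0.65·0.9680 = 0.629.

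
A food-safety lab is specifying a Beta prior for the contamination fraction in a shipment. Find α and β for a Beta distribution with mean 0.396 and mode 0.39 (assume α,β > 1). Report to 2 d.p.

α = 14.52, β = 22.15

With s = α+β: μ = α/s and mode = (α−1)/(s−2). Eliminating α = μs,
μs − 1 = m(s−2) ⇒ s(μ−m) = 1−2m ⇒ s = 0.22/0.006 = 36.6667.
So α = μs = 14.52, β = (1−μ)s = 22.15.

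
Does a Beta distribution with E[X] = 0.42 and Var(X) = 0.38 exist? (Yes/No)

A Beta with mean μ has variance μ(1−μ)/(α+β+1) < μ(1−μ).
Here μ(1−μ) = 0.42×0.58 = 0.2436, and 0.38 ≥ 0.2436.

No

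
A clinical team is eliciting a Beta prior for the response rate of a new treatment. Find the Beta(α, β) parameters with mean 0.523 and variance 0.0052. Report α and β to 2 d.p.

α = 24.57, β = 22.41

Let s = α+β. The Beta variance is μ(1−μ)/(s+1).
So s+1 = μ(1−μ)/σ² = (0.523×0.477)/0.0052 = 0.249471/0.0052 = 47.9752, giving s = 46.9752.
Then α = μs = 0.523×46.9752 = 24.57 and β = (1−μ)s = 0.477×46.9752 = 22.41.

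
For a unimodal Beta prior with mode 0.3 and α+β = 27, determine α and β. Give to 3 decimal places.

Since the density peak of Beta(α,β) is at (α−1)/(α+β−2),
α = 1 + 0.3(27−2) = 8.500 and β = 27 − 8.500 = 18.500.

α = 8.500, β = 18.500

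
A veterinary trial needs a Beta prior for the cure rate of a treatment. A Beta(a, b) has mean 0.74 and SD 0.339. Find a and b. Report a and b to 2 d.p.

a = 0.50, b = 0.18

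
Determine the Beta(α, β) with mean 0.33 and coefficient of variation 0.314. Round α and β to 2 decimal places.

Var = (CV·μ)² = (0.314×0.33)² = 0.010737.
α+β = μ(1−μ)/Var − 1 = 0.2211/0.010737 − 1 = 19.5921.
Thus α = 0.33·19.5921 = 6.47 and β = 0.67·19.5921 = 13.13.

α = 6.47, β = 13.13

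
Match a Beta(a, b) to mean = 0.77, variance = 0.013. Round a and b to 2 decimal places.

a = 9.72, b = 2.90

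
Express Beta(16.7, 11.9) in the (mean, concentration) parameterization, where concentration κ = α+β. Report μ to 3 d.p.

κ = α+β = 16.7+11.9 = 28.6; μ = α/κ = 16.7/28.6 = 0.584.

μ = 0.584, κ = 28.6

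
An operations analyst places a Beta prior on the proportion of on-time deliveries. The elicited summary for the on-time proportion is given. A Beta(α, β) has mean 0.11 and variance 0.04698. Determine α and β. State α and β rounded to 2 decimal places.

α = 0.12, β = 0.96

Let s = α+β. The Beta variance is μ(1−μ)/(s+1).
So s+1 = μ(1−μ)/σ² = (0.11×0.89)/0.04698 = 0.0979/0.04698 = 2.0839, giving s = 1.0839.
Then α = μs = 0.11×1.0839 = 0.12 and β = (1−μ)s = 0.89×1.0839 = 0.96.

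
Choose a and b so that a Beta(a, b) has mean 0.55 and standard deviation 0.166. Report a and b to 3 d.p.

a = 4.390, b = 3.592

Variance = 0.166² = 0.027556. The moment-matching identity a+b = μ(1−μ)/Var − 1 gives
a+b = 0.2475/0.027556 − 1 = 7.9817, so a = μ·7.9817 = 4.390 and b = (1−μ)·7.9817 = 3.592.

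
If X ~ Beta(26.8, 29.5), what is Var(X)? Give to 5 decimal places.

0.00435

Var = αβ/[(α+β)²(α+β+1)] = (26.8×29.5)/(56.3²×57.3) = 790.60/181623.237 = 0.00435.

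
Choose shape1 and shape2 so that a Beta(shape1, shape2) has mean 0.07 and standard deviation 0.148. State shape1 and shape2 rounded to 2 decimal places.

shape1 = 0.14, shape2 = 1.83

First σ² = 0.021904. Setting shape1 = μn, shape2 = (1−μ)n with n = shape1+shape2,
μ(1−μ)/(n+1) = 0.021904 ⇒ n+1 = 0.0651/0.021904 = 2.9721 ⇒ n = 1.9721.
Hence shape1 = 0.07×1.9721 = 0.14, shape2 = 0.93×1.9721 = 1.83.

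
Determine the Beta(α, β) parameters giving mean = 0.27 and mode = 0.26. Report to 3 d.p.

Let s = α+β. Mean gives α = μs = 0.27s; mode gives (α−1)/(s−2) = 0.26.
Substituting: 0.27s − 1 = 0.26(s−2) = 0.26s − 0.52, so 0.01s = 0.48 and s = 48.0000.
Then α = 0.27×48.0000 = 12.960 and β = s−α = 35.040.

α = 12.960, β = 35.040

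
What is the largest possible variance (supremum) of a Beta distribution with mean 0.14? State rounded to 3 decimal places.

Var = μ(1−μ)/(α+β+1), which approaches μ(1−μ) as α+β → 0.
So the supremum is μ(1−μ) = 0.14×0.86 = 0.120.

0.120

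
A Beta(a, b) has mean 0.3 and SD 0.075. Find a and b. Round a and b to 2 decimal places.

a = 10.90, b = 25.43

σ² = 0.075² = 0.005625.
With s = a+b, Var = μ(1−μ)/(s+1), so s+1 = (0.3×0.7)/0.005625 = 37.3333 and s = 36.3333.
a = μs = 10.90, b = (1−μ)s = 25.43.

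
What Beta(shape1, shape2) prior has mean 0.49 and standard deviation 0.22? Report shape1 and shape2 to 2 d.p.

shape1 = 2.04, shape2 = 2.12

First σ² = 0.0484. Setting shape1 = μn, shape2 = (1−μ)n with n = shape1+shape2,
μ(1−μ)/(n+1) = 0.0484 ⇒ n+1 = 0.2499/0.0484 = 5.1632 ⇒ n = 4.1632.
Hence shape1 = 0.49×4.1632 = 2.04, shape2 = 0.51×4.1632 = 2.12.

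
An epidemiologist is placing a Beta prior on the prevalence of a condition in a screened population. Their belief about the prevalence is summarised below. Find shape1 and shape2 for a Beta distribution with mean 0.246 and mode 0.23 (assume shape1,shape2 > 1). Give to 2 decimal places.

shape1 = 8.30, shape2 = 25.45

With s = shape1+shape2: μ = shape1/s and mode = (shape1−1)/(s−2). Eliminating shape1 = μs,
μs − 1 = m(s−2) ⇒ s(μ−m) = 1−2m ⇒ s = 0.54/0.016 = 33.7500.
So shape1 = μs = 8.30, shape2 = (1−μ)s = 25.45.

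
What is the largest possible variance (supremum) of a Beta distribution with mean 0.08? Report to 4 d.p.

0.0736

For fixed mean μ the Beta variance is μ(1−μ)/(α+β+1), increasing as α+β decreases.
Its least upper bound (not attained) is μ(1−μ) = 0.08·0.92 = 0.0736.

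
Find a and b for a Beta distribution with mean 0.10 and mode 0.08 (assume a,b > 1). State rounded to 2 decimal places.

a = 4.20, b = 37.80

With s = a+b: μ = a/s and mode = (a−1)/(s−2). Eliminating a = μs,
μs − 1 = m(s−2) ⇒ s(μ−m) = 1−2m ⇒ s = 0.84/0.02 = 42.0000.
So a = μs = 4.20, b = (1−μ)s = 37.80.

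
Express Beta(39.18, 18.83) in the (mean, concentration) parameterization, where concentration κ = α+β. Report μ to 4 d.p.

κ = α+β = 39.18+18.83 = 58.01; μ = α/κ = 39.18/58.01 = 0.6754.

μ = 0.6754, κ = 58.01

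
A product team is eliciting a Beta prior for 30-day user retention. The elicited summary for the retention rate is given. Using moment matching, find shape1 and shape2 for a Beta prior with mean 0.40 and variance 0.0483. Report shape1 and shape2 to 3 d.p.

shape1 = 1.588, shape2 = 2.381

Write ν = shape1+shape2; then shape1 = μν and Var = μ(1−μ)/(ν+1).
ν = μ(1−μ)/Var − 1 = 0.2400/0.0483 − 1 = 3.9689.
shape1 = 0.40·3.9689 = 1.588, shape2 = 0.60·3.9689 = 2.381.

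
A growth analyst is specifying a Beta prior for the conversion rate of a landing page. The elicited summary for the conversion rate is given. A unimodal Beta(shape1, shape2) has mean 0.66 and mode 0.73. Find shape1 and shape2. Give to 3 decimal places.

shape1 = 4.337, shape2 = 2.234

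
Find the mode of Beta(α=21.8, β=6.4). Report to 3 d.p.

0.794

With α,β > 1, mode = (α−1)/(α+β−2) = 20.8/26.2 = 0.794.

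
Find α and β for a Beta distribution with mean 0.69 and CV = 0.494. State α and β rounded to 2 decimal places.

α = 0.58, β = 0.26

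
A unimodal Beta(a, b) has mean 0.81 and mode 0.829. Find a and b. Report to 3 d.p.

Let s = a+b. Mean gives a = μs = 0.81s; mode gives (a−1)/(s−2) = 0.829.
Substituting: 0.81s − 1 = 0.829(s−2) = 0.829s − 1.658, so -0.019s = -0.658 and s = 34.6316.
Then a = 0.81×34.6316 = 28.052 and b = s−a = 6.580.

a = 28.052, b = 6.580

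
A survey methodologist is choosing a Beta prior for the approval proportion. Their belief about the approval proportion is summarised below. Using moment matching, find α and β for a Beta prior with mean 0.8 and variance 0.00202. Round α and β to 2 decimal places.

α = 62.57, β = 15.64

Write ν = α+β; then α = μν and Var = μ(1−μ)/(ν+1).
ν = μ(1−μ)/Var − 1 = 0.16/0.00202 − 1 = 78.2079.
α = 0.8·78.2079 = 62.57, β = 0.2·78.2079 = 15.64.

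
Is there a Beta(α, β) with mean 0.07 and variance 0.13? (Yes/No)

The Beta variance bound is σ² < μ(1−μ).
Here μ(1−μ) = 0.07×0.93 = 0.0651, and 0.13 ≥ 0.0651.

No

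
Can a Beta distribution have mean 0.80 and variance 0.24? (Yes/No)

No

For any Beta, Var(X) < E[X]·(1−E[X]).
Here μ(1−μ) = 0.80×0.20 = 0.1600, and 0.24 ≥ 0.1600.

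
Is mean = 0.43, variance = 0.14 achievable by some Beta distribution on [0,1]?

A Beta with mean μ has variance μ(1−μ)/(α+β+1) < μ(1−μ).
Here μ(1−μ) = 0.43×0.57 = 0.2451, and 0.14 < 0.2451.

Yes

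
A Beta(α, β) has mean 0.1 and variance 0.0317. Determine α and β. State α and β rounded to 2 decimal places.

α = 0.18, β = 1.66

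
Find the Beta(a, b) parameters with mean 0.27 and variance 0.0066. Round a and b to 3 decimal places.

Write ν = a+b; then a = μν and Var = μ(1−μ)/(ν+1).
ν = μ(1−μ)/Var − 1 = 0.1971/0.0066 − 1 = 28.8636.
a = 0.27·28.8636 = 7.793, b = 0.73·28.8636 = 21.070.

a = 7.793, b = 21.070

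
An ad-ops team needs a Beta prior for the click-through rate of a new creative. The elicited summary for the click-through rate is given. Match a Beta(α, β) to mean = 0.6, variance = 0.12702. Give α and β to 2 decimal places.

α = 0.53, β = 0.36

Write ν = α+β; then α = μν and Var = μ(1−μ)/(ν+1).
ν = μ(1−μ)/Var − 1 = 0.24/0.12702 − 1 = 0.8895.
α = 0.6·0.8895 = 0.53, β = 0.4·0.8895 = 0.36.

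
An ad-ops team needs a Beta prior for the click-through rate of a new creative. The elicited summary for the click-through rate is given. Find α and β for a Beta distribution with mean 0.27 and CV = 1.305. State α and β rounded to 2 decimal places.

σ = CV·μ = 1.305×0.27 = 0.35235, so σ² = 0.124151.
s+1 = μ(1−μ)/σ² = 0.1971/0.124151 = 1.5876, so s = α+β = 0.5876.
α = μs = 0.16, β = (1−μ)s = 0.43.

α = 0.16, β = 0.43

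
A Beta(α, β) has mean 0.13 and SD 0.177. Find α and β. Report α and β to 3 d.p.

α = 0.339, β = 2.271

Variance = 0.177² = 0.031329. The moment-matching identity α+β = μ(1−μ)/Var − 1 gives
α+β = 0.1131/0.031329 − 1 = 2.6101, so α = μ·2.6101 = 0.339 and β = (1−μ)·2.6101 = 2.271.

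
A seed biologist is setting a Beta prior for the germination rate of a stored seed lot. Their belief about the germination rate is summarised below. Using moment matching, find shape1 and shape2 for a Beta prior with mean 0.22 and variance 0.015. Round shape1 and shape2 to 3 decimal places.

Write ν = shape1+shape2; then shape1 = μν and Var = μ(1−μ)/(ν+1).
ν = μ(1−μ)/Var − 1 = 0.1716/0.015 − 1 = 10.4400.
shape1 = 0.22·10.4400 = 2.297, shape2 = 0.78·10.4400 = 8.143.

shape1 = 2.297, shape2 = 8.143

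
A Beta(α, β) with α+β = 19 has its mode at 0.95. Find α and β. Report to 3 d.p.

α = 17.150, β = 1.850

For α,β>1 the mode is (α−1)/(α+β−2), so α = mode·(κ−2)+1 = 0.95×17+1 = 17.150.
And β = (1−mode)·(κ−2)+1 = 0.05×17+1 = 1.850.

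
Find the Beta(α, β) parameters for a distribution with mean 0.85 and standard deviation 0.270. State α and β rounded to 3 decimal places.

First σ² = 0.072900. Setting α = μn, β = (1−μ)n with n = α+β,
μ(1−μ)/(n+1) = 0.072900 ⇒ n+1 = 0.1275/0.072900 = 1.7490 ⇒ n = 0.7490.
Hence α = 0.85×0.7490 = 0.637, β = 0.15×0.7490 = 0.112.

α = 0.637, β = 0.112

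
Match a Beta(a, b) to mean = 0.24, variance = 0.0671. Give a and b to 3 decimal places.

Write ν = a+b; then a = μν and Var = μ(1−μ)/(ν+1).
ν = μ(1−μ)/Var − 1 = 0.1824/0.0671 − 1 = 1.7183.
a = 0.24·1.7183 = 0.412, b = 0.76·1.7183 = 1.306.

a = 0.412, b = 1.306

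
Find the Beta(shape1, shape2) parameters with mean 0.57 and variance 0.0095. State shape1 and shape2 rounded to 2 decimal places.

Let s = shape1+shape2. The Beta variance is μ(1−μ)/(s+1).
So s+1 = μ(1−μ)/σ² = (0.57×0.43)/0.0095 = 0.2451/0.0095 = 25.8000, giving s = 24.8000.
Then shape1 = μs = 0.57×24.8000 = 14.14 and shape2 = (1−μ)s = 0.43×24.8000 = 10.66.

shape1 = 14.14, shape2 = 10.66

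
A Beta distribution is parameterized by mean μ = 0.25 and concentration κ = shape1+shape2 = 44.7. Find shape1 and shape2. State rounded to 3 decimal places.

Split κ in proportion μ : (1−μ): shape1 = 0.25·44.7 = 11.175, shape2 = 44.7 − 11.175 = 33.525.

shape1 = 11.175, shape2 = 33.525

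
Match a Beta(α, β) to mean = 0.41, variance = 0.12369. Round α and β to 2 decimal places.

Write ν = α+β; then α = μν and Var = μ(1−μ)/(ν+1).
ν = μ(1−μ)/Var − 1 = 0.2419/0.12369 − 1 = 0.9557.
α = 0.41·0.9557 = 0.39, β = 0.59·0.9557 = 0.56.

α = 0.39, β = 0.56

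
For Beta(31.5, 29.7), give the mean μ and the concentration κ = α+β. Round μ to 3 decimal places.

μ = 0.515, κ = 61.2

κ = α+β = 31.5+29.7 = 61.2; μ = α/κ = 31.5/61.2 = 0.515.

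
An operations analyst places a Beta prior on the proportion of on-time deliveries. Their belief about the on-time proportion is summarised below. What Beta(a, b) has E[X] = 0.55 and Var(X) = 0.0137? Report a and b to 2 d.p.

By moment matching, a+b = μ(1−μ)/σ² − 1 = (0.55·0.45)/0.0137 − 1 = 18.0657 − 1 = 17.0657.
Since a/(a+b) = μ, a = 0.55·17.0657 = 9.39 and b = 0.45·17.0657 = 7.68.

a = 9.39, b = 7.68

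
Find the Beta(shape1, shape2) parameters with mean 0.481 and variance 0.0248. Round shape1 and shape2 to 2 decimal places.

Write ν = shape1+shape2; then shape1 = μν and Var = μ(1−μ)/(ν+1).
ν = μ(1−μ)/Var − 1 = 0.249639/0.0248 − 1 = 9.0661.
shape1 = 0.481·9.0661 = 4.36, shape2 = 0.519·9.0661 = 4.71.

shape1 = 4.36, shape2 = 4.71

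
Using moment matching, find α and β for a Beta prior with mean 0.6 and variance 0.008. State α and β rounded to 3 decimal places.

α = 17.400, β = 11.600

Let s = α+β. The Beta variance is μ(1−μ)/(s+1).
So s+1 = μ(1−μ)/σ² = (0.6×0.4)/0.008 = 0.24/0.008 = 30.0000, giving s = 29.0000.
Then α = μs = 0.6×29.0000 = 17.400 and β = (1−μ)s = 0.4×29.0000 = 11.600.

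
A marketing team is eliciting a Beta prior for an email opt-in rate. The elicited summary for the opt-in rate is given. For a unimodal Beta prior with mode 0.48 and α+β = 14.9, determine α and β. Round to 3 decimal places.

Mode = (α−1)/(κ−2) with κ = α+β, so α−1 = 0.48·12.9 = 6.192.
α = 7.192; β = κ − α = 7.708.

α = 7.192, β = 7.708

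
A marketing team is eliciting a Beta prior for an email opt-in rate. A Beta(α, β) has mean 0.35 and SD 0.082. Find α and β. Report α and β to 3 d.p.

α = 11.492, β = 21.342

First σ² = 0.006724. Setting α = μn, β = (1−μ)n with n = α+β,
μ(1−μ)/(n+1) = 0.006724 ⇒ n+1 = 0.2275/0.006724 = 33.8340 ⇒ n = 32.8340.
Hence α = 0.35×32.8340 = 11.492, β = 0.65×32.8340 = 21.342.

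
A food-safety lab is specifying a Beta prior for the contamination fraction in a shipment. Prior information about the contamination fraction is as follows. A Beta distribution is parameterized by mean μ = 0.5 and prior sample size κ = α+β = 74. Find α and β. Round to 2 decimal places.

α = 37.00, β = 37.00

Split κ in proportion μ : (1−μ): α = 0.5·74 = 37.00, β = 74 − 37.00 = 37.00.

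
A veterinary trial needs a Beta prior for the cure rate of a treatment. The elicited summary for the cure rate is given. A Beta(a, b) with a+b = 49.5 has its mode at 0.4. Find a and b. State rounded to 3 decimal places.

Since the density peak of Beta(a,b) is at (a−1)/(a+b−2),
a = 1 + 0.4(49.5−2) = 20.000 and b = 49.5 − 20.000 = 29.500.

a = 20.000, b = 29.500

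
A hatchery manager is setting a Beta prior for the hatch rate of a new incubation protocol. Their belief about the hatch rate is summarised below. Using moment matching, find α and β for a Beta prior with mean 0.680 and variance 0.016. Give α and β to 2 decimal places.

α = 8.57, β = 4.03

By moment matching, α+β = μ(1−μ)/σ² − 1 = (0.680·0.320)/0.016 − 1 = 13.6000 − 1 = 12.6000.
Since α/(α+β) = μ, α = 0.680·12.6000 = 8.57 and β = 0.320·12.6000 = 4.03.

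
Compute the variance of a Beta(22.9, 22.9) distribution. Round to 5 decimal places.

Var = αβ/[(α+β)²(α+β+1)] = (22.9×22.9)/(45.8²×46.8) = 524.41/98169.552 = 0.00534.

0.00534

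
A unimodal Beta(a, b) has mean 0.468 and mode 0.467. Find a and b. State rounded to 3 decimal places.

Let s = a+b. Mean gives a = μs = 0.468s; mode gives (a−1)/(s−2) = 0.467.
Substituting: 0.468s − 1 = 0.467(s−2) = 0.467s − 0.934, so 0.001s = 0.066 and s = 66.0000.
Then a = 0.468×66.0000 = 30.888 and b = s−a = 35.112.

a = 30.888, b = 35.112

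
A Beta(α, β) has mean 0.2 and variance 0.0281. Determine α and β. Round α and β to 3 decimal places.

α = 0.939, β = 3.755

Let s = α+β. The Beta variance is μ(1−μ)/(s+1).
So s+1 = μ(1−μ)/σ² = (0.2×0.8)/0.0281 = 0.16/0.0281 = 5.6940, giving s = 4.6940.
Then α = μs = 0.2×4.6940 = 0.939 and β = (1−μ)s = 0.8×4.6940 = 3.755.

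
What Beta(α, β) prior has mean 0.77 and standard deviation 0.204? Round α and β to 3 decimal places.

First σ² = 0.041616. Setting α = μn, β = (1−μ)n with n = α+β,
μ(1−μ)/(n+1) = 0.041616 ⇒ n+1 = 0.1771/0.041616 = 4.2556 ⇒ n = 3.2556.
Hence α = 0.77×3.2556 = 2.507, β = 0.23×3.2556 = 0.749.

α = 2.507, β = 0.749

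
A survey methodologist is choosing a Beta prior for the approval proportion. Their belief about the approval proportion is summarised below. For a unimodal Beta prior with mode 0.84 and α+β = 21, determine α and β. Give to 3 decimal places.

α = 16.960, β = 4.040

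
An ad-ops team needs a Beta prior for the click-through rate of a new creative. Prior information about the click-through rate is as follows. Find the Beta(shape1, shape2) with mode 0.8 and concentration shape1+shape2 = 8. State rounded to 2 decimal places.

Since the density peak of Beta(shape1,shape2) is at (shape1−1)/(shape1+shape2−2),
shape1 = 1 + 0.8(8−2) = 5.80 and shape2 = 8 − 5.80 = 2.20.

shape1 = 5.80, shape2 = 2.20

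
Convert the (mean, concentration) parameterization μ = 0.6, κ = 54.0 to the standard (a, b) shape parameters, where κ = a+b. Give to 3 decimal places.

a = 32.400, b = 21.600

a = μκ = 0.6×54.0 = 32.400 and b = (1−μ)κ = 0.4×54.0 = 21.600.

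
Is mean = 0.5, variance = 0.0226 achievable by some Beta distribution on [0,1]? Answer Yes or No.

Yes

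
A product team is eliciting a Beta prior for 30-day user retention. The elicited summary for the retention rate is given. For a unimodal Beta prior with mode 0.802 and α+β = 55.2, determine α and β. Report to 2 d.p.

Mode = (α−1)/(κ−2) with κ = α+β, so α−1 = 0.802·53.2 = 42.67.
α = 43.67; β = κ − α = 11.53.

α = 43.67, β = 11.53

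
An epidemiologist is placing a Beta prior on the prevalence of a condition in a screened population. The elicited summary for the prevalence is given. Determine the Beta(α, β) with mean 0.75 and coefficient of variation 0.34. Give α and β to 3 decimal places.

α = 1.413, β = 0.471

Var = (CV·μ)² = (0.34×0.75)² = 0.065025.
α+β = μ(1−μ)/Var − 1 = 0.1875/0.065025 − 1 = 1.8835.
Thus α = 0.75·1.8835 = 1.413 and β = 0.25·1.8835 = 0.471.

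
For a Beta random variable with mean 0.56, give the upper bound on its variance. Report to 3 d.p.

0.246

Var = μ(1−μ)/(α+β+1), which approaches μ(1−μ) as α+β → 0.
So the supremum is μ(1−μ) = 0.56×0.44 = 0.246.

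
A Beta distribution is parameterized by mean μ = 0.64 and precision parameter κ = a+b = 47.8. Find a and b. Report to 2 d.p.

a = μκ = 0.64×47.8 = 30.59 and b = (1−μ)κ = 0.36×47.8 = 17.21.

a = 30.59, b = 17.21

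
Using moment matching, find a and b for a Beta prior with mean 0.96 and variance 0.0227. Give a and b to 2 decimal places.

a = 0.66, b = 0.03

Write ν = a+b; then a = μν and Var = μ(1−μ)/(ν+1).
ν = μ(1−μ)/Var − 1 = 0.0384/0.0227 − 1 = 0.6916.
a = 0.96·0.6916 = 0.66, b = 0.04·0.6916 = 0.03.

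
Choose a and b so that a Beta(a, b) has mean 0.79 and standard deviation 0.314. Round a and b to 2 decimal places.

a = 0.54, b = 0.14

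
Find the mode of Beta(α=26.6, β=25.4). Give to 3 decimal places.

The density x^(α−1)(1−x)^(β−1) is maximised at (α−1)/(α+β−2) = 25.6/50.0 = 0.512.

0.512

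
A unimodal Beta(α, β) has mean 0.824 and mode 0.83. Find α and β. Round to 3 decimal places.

Let s = α+β. Mean gives α = μs = 0.824s; mode gives (α−1)/(s−2) = 0.83.
Substituting: 0.824s − 1 = 0.83(s−2) = 0.83s − 1.66, so -0.006s = -0.66 and s = 110.0000.
Then α = 0.824×110.0000 = 90.640 and β = s−α = 19.360.

α = 90.640, β = 19.360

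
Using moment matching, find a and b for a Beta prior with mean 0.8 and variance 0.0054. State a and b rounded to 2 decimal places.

a = 22.90, b = 5.73

Write ν = a+b; then a = μν and Var = μ(1−μ)/(ν+1).
ν = μ(1−μ)/Var − 1 = 0.16/0.0054 − 1 = 28.6296.
a = 0.8·28.6296 = 22.90, b = 0.2·28.6296 = 5.73.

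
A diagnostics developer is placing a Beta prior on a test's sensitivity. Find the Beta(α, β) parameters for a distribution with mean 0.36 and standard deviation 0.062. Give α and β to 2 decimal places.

σ² = 0.062² = 0.003844.
With s = α+β, Var = μ(1−μ)/(s+1), so s+1 = (0.36×0.64)/0.003844 = 59.9376 and s = 58.9376.
α = μs = 21.22, β = (1−μ)s = 37.72.

α = 21.22, β = 37.72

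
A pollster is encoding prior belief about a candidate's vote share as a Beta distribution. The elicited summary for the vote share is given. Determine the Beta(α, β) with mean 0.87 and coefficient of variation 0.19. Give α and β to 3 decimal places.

α = 2.731, β = 0.408

σ = CV·μ = 0.19×0.87 = 0.16530, so σ² = 0.027324.
s+1 = μ(1−μ)/σ² = 0.1131/0.027324 = 4.1392, so s = α+β = 3.1392.
α = μs = 2.731, β = (1−μ)s = 0.408.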